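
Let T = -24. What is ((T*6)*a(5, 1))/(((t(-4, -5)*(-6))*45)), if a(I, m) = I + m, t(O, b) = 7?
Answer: 16/35 ≈ 0.45714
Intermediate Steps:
((T*6)*a(5, 1))/(((t(-4, -5)*(-6))*45)) = ((-24*6)*(5 + 1))/(((7*(-6))*45)) = (-144*6)/((-42*45)) = -864/(-1890) = -864*(-1/1890) = 16/35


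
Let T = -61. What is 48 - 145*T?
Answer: 8893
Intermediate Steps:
48 - 145*T = 48 - 145*(-61) = 48 + 8845 = 8893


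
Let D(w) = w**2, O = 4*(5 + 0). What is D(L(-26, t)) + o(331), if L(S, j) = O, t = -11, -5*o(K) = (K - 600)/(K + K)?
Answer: 1324269/3310 ≈ 400.08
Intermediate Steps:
o(K) = -(-600 + K)/(10*K) (o(K) = -(K - 600)/(5*(K + K)) = -(-600 + K)/(5*(2*K)) = -(-600 + K)*1/(2*K)/5 = -(-600 + K)/(10*K))
O = 20 (O = 4*5 = 20)
L(S, j) = 20
D(L(-26, t)) + o(331) = 20**2 + (1/10)*(600 - 1*331)/331 = 400 + (1/10)*(1/331)*(600 - 331) = 400 + (1/10)*(1/331)*269 = 400 + 269/3310 = 1324269/3310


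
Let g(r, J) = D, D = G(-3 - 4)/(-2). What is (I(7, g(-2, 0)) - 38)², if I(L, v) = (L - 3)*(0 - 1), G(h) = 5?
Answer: 1764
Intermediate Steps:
D = -5/2 (D = 5/(-2) = 5*(-½) = -5/2 ≈ -2.5000)
g(r, J) = -5/2
I(L, v) = 3 - L (I(L, v) = (-3 + L)*(-1) = 3 - L)
(I(7, g(-2, 0)) - 38)² = ((3 - 1*7) - 38)² = ((3 - 7) - 38)² = (-4 - 38)² = (-42)² = 1764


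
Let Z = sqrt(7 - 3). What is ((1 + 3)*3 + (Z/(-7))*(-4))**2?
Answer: 8464/49 ≈ 172.73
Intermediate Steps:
Z = 2 (Z = sqrt(4) = 2)
((1 + 3)*3 + (Z/(-7))*(-4))**2 = ((1 + 3)*3 + (2/(-7))*(-4))**2 = (4*3 + (2*(-1/7))*(-4))**2 = (12 - 2/7*(-4))**2 = (12 + 8/7)**2 = (92/7)**2 = 8464/49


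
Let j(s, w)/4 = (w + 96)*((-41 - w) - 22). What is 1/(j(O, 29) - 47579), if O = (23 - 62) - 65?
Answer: -1/93579 ≈ -1.0686e-5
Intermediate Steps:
O = -104 (O = -39 - 65 = -104)
j(s, w) = 4*(-63 - w)*(96 + w) (j(s, w) = 4*((w + 96)*((-41 - w) - 22)) = 4*((96 + w)*(-63 - w)) = 4*((-63 - w)*(96 + w)) = 4*(-63 - w)*(96 + w))
1/(j(O, 29) - 47579) = 1/((-24192 - 636*29 - 4*29²) - 47579) = 1/((-24192 - 18444 - 4*841) - 47579) = 1/((-24192 - 18444 - 3364) - 47579) = 1/(-46000 - 47579) = 1/(-93579) = -1/93579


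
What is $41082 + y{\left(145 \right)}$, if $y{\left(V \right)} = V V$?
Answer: $62107$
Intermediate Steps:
$y{\left(V \right)} = V^{2}$
$41082 + y{\left(145 \right)} = 41082 + 145^{2} = 41082 + 21025 = 62107$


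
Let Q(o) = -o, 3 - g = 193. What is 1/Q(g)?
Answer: 1/190 ≈ 0.0052632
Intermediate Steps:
g = -190 (g = 3 - 1*193 = 3 - 193 = -190)
1/Q(g) = 1/(-1*(-190)) = 1/190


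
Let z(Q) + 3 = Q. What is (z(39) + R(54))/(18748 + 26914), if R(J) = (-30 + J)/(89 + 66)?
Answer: 2802/3538805 ≈ 0.00079179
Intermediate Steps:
R(J) = -6/31 + J/155 (R(J) = (-30 + J)/155 = (-30 + J)*(1/155) = -6/31 + J/155)
z(Q) = -3 + Q
(z(39) + R(54))/(18748 + 26914) = ((-3 + 39) + (-6/31 + (1/155)*54))/(18748 + 26914) = (36 + (-6/31 + 54/155))/45662 = (36 + 24/155)*(1/45662) = (5604/155)*(1/45662) = 2802/3538805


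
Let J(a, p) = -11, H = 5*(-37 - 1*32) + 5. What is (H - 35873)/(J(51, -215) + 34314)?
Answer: -36213/34303 ≈ -1.0557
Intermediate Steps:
H = -340 (H = 5*(-37 - 32) + 5 = 5*(-69) + 5 = -345 + 5 = -340)
(H - 35873)/(J(51, -215) + 34314) = (-340 - 35873)/(-11 + 34314) = -36213/34303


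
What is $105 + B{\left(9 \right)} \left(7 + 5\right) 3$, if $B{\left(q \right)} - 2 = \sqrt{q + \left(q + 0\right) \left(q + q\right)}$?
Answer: $177 + 108 \sqrt{19} \approx 647.76$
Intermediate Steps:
$B{\left(q \right)} = 2 + \sqrt{q + 2 q^{2}}$ ($B{\left(q \right)} = 2 + \sqrt{q + \left(q + 0\right) \left(q + q\right)} = 2 + \sqrt{q + q 2 q} = 2 + \sqrt{q + 2 q^{2}}$)
$105 + B{\left(9 \right)} \left(7 + 5\right) 3 = 105 + \left(2 + \sqrt{9 \left(1 + 2 \cdot 9\right)}\right) \left(7 + 5\right) 3 = 105 + \left(2 + \sqrt{9 \left(1 + 18\right)}\right) 12 \cdot 3 = 105 + \left(2 + \sqrt{9 \cdot 19}\right) 36 = 105 + \left(2 + \sqrt{171}\right) 36 = 105 + \left(2 + 3 \sqrt{19}\right) 36 = 105 + \left(72 + 108 \sqrt{19}\right) = 177 + 108 \sqrt{19}$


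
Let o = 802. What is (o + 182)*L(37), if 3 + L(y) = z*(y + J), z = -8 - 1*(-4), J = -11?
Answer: -105288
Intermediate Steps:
z = -4 (z = -8 + 4 = -4)
L(y) = 41 - 4*y (L(y) = -3 - 4*(y - 11) = -3 - 4*(-11 + y) = -3 + (44 - 4*y) = 41 - 4*y)
(o + 182)*L(37) = (802 + 182)*(41 - 4*37) = 984*(41 - 148) = 984*(-107) = -105288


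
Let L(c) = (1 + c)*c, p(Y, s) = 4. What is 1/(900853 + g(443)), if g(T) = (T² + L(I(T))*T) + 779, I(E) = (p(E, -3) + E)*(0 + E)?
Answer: 1/17371145004547 ≈ 5.7567e-14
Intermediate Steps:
I(E) = E*(4 + E) (I(E) = (4 + E)*(0 + E) = (4 + E)*E = E*(4 + E))
L(c) = c*(1 + c)
g(T) = 779 + T² + T²*(1 + T*(4 + T))*(4 + T) (g(T) = (T² + ((T*(4 + T))*(1 + T*(4 + T)))*T) + 779 = (T² + (T*(1 + T*(4 + T))*(4 + T))*T) + 779 = (T² + T²*(1 + T*(4 + T))*(4 + T)) + 779 = 779 + T² + T²*(1 + T*(4 + T))*(4 + T))
1/(900853 + g(443)) = 1/(900853 + (779 + 443² + 443²*(1 + 443*(4 + 443))*(4 + 443))) = 1/(900853 + (779 + 196249 + 196249*(1 + 443*447)*447)) = 1/(900853 + (779 + 196249 + 196249*(1 + 198021)*447)) = 1/(900853 + (779 + 196249 + 196249*198022*447)) = 1/(900853 + (779 + 196249 + 17371143906666)) = 1/(900853 + 17371144103694) = 1/17371145004547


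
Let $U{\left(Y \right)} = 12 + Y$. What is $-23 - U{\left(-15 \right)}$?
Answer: $-20$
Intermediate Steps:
$-23 - U{\left(-15 \right)} = -23 - \left(12 - 15\right) = -23 - -3 = -23 + 3 = -20$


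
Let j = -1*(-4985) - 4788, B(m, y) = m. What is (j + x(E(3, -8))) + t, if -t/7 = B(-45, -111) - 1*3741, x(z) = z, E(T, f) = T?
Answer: 26702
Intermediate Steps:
t = 26502 (t = -7*(-45 - 1*3741) = -7*(-45 - 3741) = -7*(-3786) = 26502)
j = 197 (j = 4985 - 4788 = 197)
(j + x(E(3, -8))) + t = (197 + 3) + 26502 = 200 + 26502 = 26702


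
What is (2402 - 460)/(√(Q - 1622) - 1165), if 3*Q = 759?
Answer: -1131215/679297 - 35927*I/679297 ≈ -1.6653 - 0.052889*I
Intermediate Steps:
Q = 253 (Q = (⅓)*759 = 253)
(2402 - 460)/(√(Q - 1622) - 1165) = (2402 - 460)/(√(253 - 1622) - 1165) = 1942/(√(-1369) - 1165) = 1942/(37*I - 1165) = 1942/(-1165 + 37*I) = 1942*((-1165 - 37*I)/1358594) = 971*(-1165 - 37*I)/679297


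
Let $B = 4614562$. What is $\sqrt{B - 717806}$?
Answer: $2 \sqrt{974189} \approx 1974.0$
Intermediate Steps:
$\sqrt{B - 717806} = \sqrt{4614562 - 717806} = \sqrt{3896756} = 2 \sqrt{974189}$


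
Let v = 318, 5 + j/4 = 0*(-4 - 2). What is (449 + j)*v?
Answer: 136422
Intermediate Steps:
j = -20 (j = -20 + 4*(0*(-4 - 2)) = -20 + 4*(0*(-6)) = -20 + 4*0 = -20 + 0 = -20)
(449 + j)*v = (449 - 20)*318 = 429*318 = 136422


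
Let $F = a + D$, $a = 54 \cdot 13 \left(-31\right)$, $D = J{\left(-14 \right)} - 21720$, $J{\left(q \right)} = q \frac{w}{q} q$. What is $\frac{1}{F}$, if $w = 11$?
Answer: $- \frac{1}{43636} \approx -2.2917 \cdot 10^{-5}$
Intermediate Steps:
$J{\left(q \right)} = 11 q$ ($J{\left(q \right)} = q \frac{11}{q} q = 11 q$)
$D = -21874$ ($D = 11 \left(-14\right) - 21720 = -154 - 21720 = -21874$)
$a = -21762$ ($a = 702 \left(-31\right) = -21762$)
$F = -43636$ ($F = -21762 - 21874 = -43636$)
$\frac{1}{F} = \frac{1}{-43636} = - \frac{1}{43636}$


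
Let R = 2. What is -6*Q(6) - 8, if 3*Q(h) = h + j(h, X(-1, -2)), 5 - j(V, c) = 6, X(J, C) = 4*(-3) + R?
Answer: -18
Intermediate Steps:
X(J, C) = -10 (X(J, C) = 4*(-3) + 2 = -12 + 2 = -10)
j(V, c) = -1 (j(V, c) = 5 - 1*6 = 5 - 6 = -1)
Q(h) = -⅓ + h/3 (Q(h) = (h - 1)/3 = (-1 + h)/3 = -⅓ + h/3)
-6*Q(6) - 8 = -6*(-⅓ + (⅓)*6) - 8 = -6*(-⅓ + 2) - 8 = -6*5/3 - 8 = -10 - 8 = -18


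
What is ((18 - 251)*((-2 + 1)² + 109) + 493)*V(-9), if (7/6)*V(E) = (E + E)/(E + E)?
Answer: -21546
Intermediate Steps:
V(E) = 6/7 (V(E) = 6*((E + E)/(E + E))/7 = 6*((2*E)/((2*E)))/7 = 6*((2*E)*(1/(2*E)))/7 = (6/7)*1 = 6/7)
((18 - 251)*((-2 + 1)² + 109) + 493)*V(-9) = ((18 - 251)*((-2 + 1)² + 109) + 493)*(6/7) = (-233*((-1)² + 109) + 493)*(6/7) = (-233*(1 + 109) + 493)*(6/7) = (-233*110 + 493)*(6/7) = (-25630 + 493)*(6/7) = -25137*6/7 = -21546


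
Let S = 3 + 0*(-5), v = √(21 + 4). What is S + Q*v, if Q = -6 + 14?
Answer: 43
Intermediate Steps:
v = 5 (v = √25 = 5)
Q = 8
S = 3 (S = 3 + 0 = 3)
S + Q*v = 3 + 8*5 = 3 + 40 = 43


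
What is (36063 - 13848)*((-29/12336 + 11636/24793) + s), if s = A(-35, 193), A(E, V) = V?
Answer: 438162640942015/101948816 ≈ 4.2979e+6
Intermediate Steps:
s = 193
(36063 - 13848)*((-29/12336 + 11636/24793) + s) = (36063 - 13848)*((-29/12336 + 11636/24793) + 193) = 22215*((-29*1/12336 + 11636*(1/24793)) + 193) = 22215*((-29/12336 + 11636/24793) + 193) = 22215*(142822699/305846448 + 193) = 22215*(59171187163/305846448) = 438162640942015/101948816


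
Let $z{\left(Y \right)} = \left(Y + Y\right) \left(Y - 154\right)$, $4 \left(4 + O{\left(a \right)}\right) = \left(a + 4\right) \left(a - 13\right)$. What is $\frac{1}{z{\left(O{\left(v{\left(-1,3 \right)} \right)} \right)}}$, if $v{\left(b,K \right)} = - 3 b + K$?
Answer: $\frac{2}{15093} \approx 0.00013251$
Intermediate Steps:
$v{\left(b,K \right)} = K - 3 b$
$O{\left(a \right)} = -4 + \frac{\left(-13 + a\right) \left(4 + a\right)}{4}$ ($O{\left(a \right)} = -4 + \frac{\left(a + 4\right) \left(a - 13\right)}{4} = -4 + \frac{\left(4 + a\right) \left(-13 + a\right)}{4} = -4 + \frac{\left(-13 + a\right) \left(4 + a\right)}{4}$)
$z{\left(Y \right)} = 2 Y \left(-154 + Y\right)$
$\frac{1}{z{\left(O{\left(v{\left(-1,3 \right)} \right)} \right)}} = \frac{1}{2 \left(-17 - \frac{9 \left(3 - -3\right)}{4} + \frac{\left(3 - -3\right)^{2}}{4}\right) \left(-154 - \left(17 - \frac{\left(3 - -3\right)^{2}}{4} + \frac{9 \left(3 - -3\right)}{4}\right)\right)} = \frac{1}{2 \left(-17 - \frac{9 \left(3 + 3\right)}{4} + \frac{\left(3 + 3\right)^{2}}{4}\right) \left(-154 - \left(17 - \frac{\left(3 + 3\right)^{2}}{4} + \frac{9 \left(3 + 3\right)}{4}\right)\right)} = \frac{1}{2 \left(-17 - \frac{27}{2} + \frac{6^{2}}{4}\right) \left(-154 - \left(\frac{61}{2} - 9\right)\right)} = \frac{1}{2 \left(-17 - \frac{27}{2} + \frac{1}{4} \cdot 36\right) \left(-154 - \frac{43}{2}\right)} = \frac{1}{2 \left(-17 - \frac{27}{2} + 9\right) \left(-154 - \frac{43}{2}\right)} = \frac{1}{2 \left(- \frac{43}{2}\right) \left(-154 - \frac{43}{2}\right)} = \frac{1}{2 \left(- \frac{43}{2}\right) \left(- \frac{351}{2}\right)} = \frac{1}{\frac{15093}{2}} = \frac{2}{15093}$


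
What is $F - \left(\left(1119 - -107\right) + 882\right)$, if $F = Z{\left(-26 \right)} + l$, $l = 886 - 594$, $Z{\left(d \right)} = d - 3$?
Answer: $-1845$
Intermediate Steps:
$Z{\left(d \right)} = -3 + d$ ($Z{\left(d \right)} = d - 3 = -3 + d$)
$l = 292$
$F = 263$ ($F = \left(-3 - 26\right) + 292 = -29 + 292 = 263$)
$F - \left(\left(1119 - -107\right) + 882\right) = 263 - \left(\left(1119 - -107\right) + 882\right) = 263 - \left(\left(1119 + 107\right) + 882\right) = 263 - \left(1226 + 882\right) = 263 - 2108 = -1845$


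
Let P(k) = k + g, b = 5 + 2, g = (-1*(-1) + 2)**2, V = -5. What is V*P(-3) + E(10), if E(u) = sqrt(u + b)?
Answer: -30 + sqrt(17) ≈ -25.877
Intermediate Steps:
g = 9 (g = (1 + 2)**2 = 3**2 = 9)
b = 7
P(k) = 9 + k (P(k) = k + 9 = 9 + k)
E(u) = sqrt(7 + u) (E(u) = sqrt(u + 7) = sqrt(7 + u))
V*P(-3) + E(10) = -5*(9 - 3) + sqrt(7 + 10) = -5*6 + sqrt(17) = -30 + sqrt(17)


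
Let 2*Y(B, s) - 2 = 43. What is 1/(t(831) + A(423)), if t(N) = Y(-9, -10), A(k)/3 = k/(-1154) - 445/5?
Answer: -577/141711 ≈ -0.0040717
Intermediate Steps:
A(k) = -267 - 3*k/1154 (A(k) = 3*(k/(-1154) - 445/5) = 3*(k*(-1/1154) - 445*⅕) = 3*(-k/1154 - 89) = 3*(-89 - k/1154) = -267 - 3*k/1154)
Y(B, s) = 45/2 (Y(B, s) = 1 + (½)*43 = 1 + 43/2 = 45/2)
t(N) = 45/2
1/(t(831) + A(423)) = 1/(45/2 + (-267 - 3/1154*423)) = 1/(45/2 + (-267 - 1269/1154)) = 1/(45/2 - 309387/1154) = 1/(-141711/577) = -577/141711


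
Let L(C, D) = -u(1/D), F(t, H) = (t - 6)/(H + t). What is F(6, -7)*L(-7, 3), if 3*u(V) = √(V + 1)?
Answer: 0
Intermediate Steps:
u(V) = √(1 + V)/3 (u(V) = √(V + 1)/3 = √(1 + V)/3)
F(t, H) = (-6 + t)/(H + t)
L(C, D) = -√(1 + 1/D)/3
F(6, -7)*L(-7, 3) = ((-6 + 6)/(-7 + 6))*(-√3*√(1 + 3)/3/3) = (0/(-1))*(-2*√3/3/3) = (-1*0)*(-2*√3/9) = 0*(-2*√3/9) = 0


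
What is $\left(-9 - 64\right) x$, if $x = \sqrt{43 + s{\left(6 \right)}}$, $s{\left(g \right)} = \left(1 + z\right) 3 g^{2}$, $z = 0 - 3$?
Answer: $- 73 i \sqrt{173} \approx - 960.17 i$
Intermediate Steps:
$z = -3$
$s{\left(g \right)} = - 6 g^{2}$ ($s{\left(g \right)} = \left(1 - 3\right) 3 g^{2} = - 2 \cdot 3 g^{2} = - 6 g^{2}$)
$x = i \sqrt{173}$ ($x = \sqrt{43 - 6 \cdot 6^{2}} = \sqrt{43 - 216} = \sqrt{-173} = i \sqrt{173} \approx 13.153 i$)
$\left(-9 - 64\right) x = \left(-9 - 64\right) i \sqrt{173} = - 73 i \sqrt{173}$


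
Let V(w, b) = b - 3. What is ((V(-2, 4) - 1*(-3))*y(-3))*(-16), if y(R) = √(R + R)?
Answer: -64*I*√6 ≈ -156.77*I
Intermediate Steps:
V(w, b) = -3 + b
y(R) = √2*√R (y(R) = √(2*R) = √2*√R)
((V(-2, 4) - 1*(-3))*y(-3))*(-16) = (((-3 + 4) - 1*(-3))*(√2*√(-3)))*(-16) = ((1 + 3)*(√2*(I*√3)))*(-16) = (4*(I*√6))*(-16) = (4*I*√6)*(-16) = -64*I*√6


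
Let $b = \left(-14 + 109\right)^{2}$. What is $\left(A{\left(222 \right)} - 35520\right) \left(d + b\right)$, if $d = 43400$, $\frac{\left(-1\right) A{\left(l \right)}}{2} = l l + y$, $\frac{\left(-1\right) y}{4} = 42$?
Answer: $-7011948600$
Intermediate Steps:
$y = -168$ ($y = \left(-4\right) 42 = -168$)
$A{\left(l \right)} = 336 - 2 l^{2}$ ($A{\left(l \right)} = - 2 \left(l l - 168\right) = - 2 \left(l^{2} - 168\right) = - 2 \left(-168 + l^{2}\right) = 336 - 2 l^{2}$)
$b = 9025$ ($b = 95^{2} = 9025$)
$\left(A{\left(222 \right)} - 35520\right) \left(d + b\right) = \left(\left(336 - 2 \cdot 222^{2}\right) - 35520\right) \left(43400 + 9025\right) = \left(\left(336 - 98568\right) - 35520\right) 52425 = \left(-98232 - 35520\right) 52425 = \left(-133752\right) 52425 = -7011948600$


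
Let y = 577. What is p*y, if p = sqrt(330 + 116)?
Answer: 577*sqrt(446) ≈ 12186.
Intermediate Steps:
p = sqrt(446) ≈ 21.119
p*y = sqrt(446)*577 = 577*sqrt(446)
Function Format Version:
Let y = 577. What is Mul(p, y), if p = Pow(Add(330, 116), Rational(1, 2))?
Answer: Mul(577, Pow(446, Rational(1, 2))) ≈ 12186.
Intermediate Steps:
p = Pow(446, Rational(1, 2)) ≈ 21.119
Mul(p, y) = Mul(Pow(446, Rational(1, 2)), 577) = Mul(577, Pow(446, Rational(1, 2)))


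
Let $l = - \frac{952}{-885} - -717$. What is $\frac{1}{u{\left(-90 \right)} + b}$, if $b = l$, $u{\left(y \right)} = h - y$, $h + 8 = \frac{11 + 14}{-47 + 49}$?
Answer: $\frac{1770}{1438259} \approx 0.0012307$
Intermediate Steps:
$h = \frac{9}{2}$ ($h = -8 + \frac{11 + 14}{-47 + 49} = -8 + \frac{25}{2} = \frac{9}{2} \approx 4.5$)
$l = \frac{635497}{885}$ ($l = \left(-952\right) \left(- \frac{1}{885}\right) + 717 = \frac{952}{885} + 717 = \frac{635497}{885} \approx 718.08$)
$u{\left(y \right)} = \frac{9}{2} - y$
$b = \frac{635497}{885} \approx 718.08$
$\frac{1}{u{\left(-90 \right)} + b} = \frac{1}{\left(\frac{9}{2} - -90\right) + \frac{635497}{885}} = \frac{1}{\left(\frac{9}{2} + 90\right) + \frac{635497}{885}} = \frac{1}{\frac{189}{2} + \frac{635497}{885}} = \frac{1}{\frac{1438259}{1770}} = \frac{1770}{1438259}$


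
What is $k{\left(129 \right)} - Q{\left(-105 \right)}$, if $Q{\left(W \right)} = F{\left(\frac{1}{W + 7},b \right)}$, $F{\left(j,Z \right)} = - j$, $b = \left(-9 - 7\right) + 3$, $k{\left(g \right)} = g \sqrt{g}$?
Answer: $- \frac{1}{98} + 129 \sqrt{129} \approx 1465.1$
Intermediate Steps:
$k{\left(g \right)} = g^{\frac{3}{2}}$
$b = -13$ ($b = -16 + 3 = -13$)
$Q{\left(W \right)} = - \frac{1}{7 + W}$ ($Q{\left(W \right)} = - \frac{1}{W + 7} = - \frac{1}{7 + W}$)
$k{\left(129 \right)} - Q{\left(-105 \right)} = 129^{\frac{3}{2}} - - \frac{1}{7 - 105} = 129 \sqrt{129} - - \frac{1}{-98} = 129 \sqrt{129} - \left(-1\right) \left(- \frac{1}{98}\right) = 129 \sqrt{129} - \frac{1}{98} = - \frac{1}{98} + 129 \sqrt{129}$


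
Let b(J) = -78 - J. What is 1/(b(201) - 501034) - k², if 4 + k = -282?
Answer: -41005398149/501313 ≈ -81796.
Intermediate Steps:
k = -286 (k = -4 - 282 = -286)
1/(b(201) - 501034) - k² = 1/((-78 - 1*201) - 501034) - 1*(-286)² = 1/((-78 - 201) - 501034) - 1*81796 = 1/(-279 - 501034) - 81796 = 1/(-501313) - 81796 = -1/501313 - 81796 = -41005398149/501313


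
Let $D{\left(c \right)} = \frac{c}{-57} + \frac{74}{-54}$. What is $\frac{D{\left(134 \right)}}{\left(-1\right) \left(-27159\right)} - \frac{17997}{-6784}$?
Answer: $\frac{250731457643}{94518534528} \approx 2.6527$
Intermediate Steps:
$D{\left(c \right)} = - \frac{37}{27} - \frac{c}{57}$ ($D{\left(c \right)} = c \left(- \frac{1}{57}\right) + 74 \left(- \frac{1}{54}\right) = - \frac{c}{57} - \frac{37}{27} = - \frac{37}{27} - \frac{c}{57}$)
$\frac{D{\left(134 \right)}}{\left(-1\right) \left(-27159\right)} - \frac{17997}{-6784} = \frac{- \frac{37}{27} - \frac{134}{57}}{\left(-1\right) \left(-27159\right)} - \frac{17997}{-6784} = \frac{- \frac{37}{27} - \frac{134}{57}}{27159} - - \frac{17997}{6784} = \left(- \frac{1909}{513}\right) \frac{1}{27159} + \frac{17997}{6784} = - \frac{1909}{13932567} + \frac{17997}{6784} = \frac{250731457643}{94518534528}$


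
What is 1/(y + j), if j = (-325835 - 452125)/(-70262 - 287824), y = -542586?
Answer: -59681/32381945406 ≈ -1.8430e-6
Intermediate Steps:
j = 129660/59681 (j = -777960/(-358086) = -777960*(-1/358086) = 129660/59681 ≈ 2.1726)
1/(y + j) = 1/(-542586 + 129660/59681) = 1/(-32381945406/59681) = -59681/32381945406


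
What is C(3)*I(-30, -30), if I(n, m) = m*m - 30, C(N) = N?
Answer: 2610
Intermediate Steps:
I(n, m) = -30 + m² (I(n, m) = m² - 30 = -30 + m²)
C(3)*I(-30, -30) = 3*(-30 + (-30)²) = 3*(-30 + 900) = 3*870 = 2610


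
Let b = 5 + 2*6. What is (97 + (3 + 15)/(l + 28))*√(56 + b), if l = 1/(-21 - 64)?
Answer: 77431*√73/793 ≈ 834.26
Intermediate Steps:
b = 17 (b = 5 + 12 = 17)
l = -1/85 (l = 1/(-85) = -1/85 ≈ -0.011765)
(97 + (3 + 15)/(l + 28))*√(56 + b) = (97 + (3 + 15)/(-1/85 + 28))*√(56 + 17) = (97 + 18/(2379/85))*√73 = (97 + 18*(85/2379))*√73 = (97 + 510/793)*√73 = 77431*√73/793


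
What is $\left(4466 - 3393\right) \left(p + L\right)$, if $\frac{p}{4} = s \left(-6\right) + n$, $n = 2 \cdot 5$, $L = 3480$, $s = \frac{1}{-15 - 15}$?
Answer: $\frac{18889092}{5} \approx 3.7778 \cdot 10^{6}$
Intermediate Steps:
$s = - \frac{1}{30}$ ($s = \frac{1}{-30} = - \frac{1}{30} \approx -0.033333$)
$n = 10$
$p = \frac{204}{5}$ ($p = 4 \left(\left(- \frac{1}{30}\right) \left(-6\right) + 10\right) = 4 \left(\frac{1}{5} + 10\right) = 4 \cdot \frac{51}{5} = \frac{204}{5} \approx 40.8$)
$\left(4466 - 3393\right) \left(p + L\right) = \left(4466 - 3393\right) \left(\frac{204}{5} + 3480\right) = 1073 \cdot \frac{17604}{5} = \frac{18889092}{5}$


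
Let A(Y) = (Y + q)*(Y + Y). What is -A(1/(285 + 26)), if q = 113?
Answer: -70288/96721 ≈ -0.72671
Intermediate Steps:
A(Y) = 2*Y*(113 + Y) (A(Y) = (Y + 113)*(Y + Y) = (113 + Y)*(2*Y) = 2*Y*(113 + Y))
-A(1/(285 + 26)) = -2*(113 + 1/(285 + 26))/(285 + 26) = -2*(113 + 1/311)/311 = -2*35144/(311*311) = -1*70288/96721 = -70288/96721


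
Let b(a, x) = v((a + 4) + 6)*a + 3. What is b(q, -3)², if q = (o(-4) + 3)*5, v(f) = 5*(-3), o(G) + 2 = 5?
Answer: 199809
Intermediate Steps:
o(G) = 3 (o(G) = -2 + 5 = 3)
v(f) = -15
q = 30 (q = (3 + 3)*5 = 6*5 = 30)
b(a, x) = 3 - 15*a (b(a, x) = -15*a + 3 = 3 - 15*a)
b(q, -3)² = (3 - 15*30)² = (3 - 450)² = (-447)² = 199809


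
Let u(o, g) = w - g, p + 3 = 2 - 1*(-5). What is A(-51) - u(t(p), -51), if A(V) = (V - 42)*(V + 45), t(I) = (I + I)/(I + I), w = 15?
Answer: 492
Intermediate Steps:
p = 4 (p = -3 + (2 - 1*(-5)) = -3 + (2 + 5) = -3 + 7 = 4)
t(I) = 1 (t(I) = (2*I)/((2*I)) = (2*I)*(1/(2*I)) = 1)
u(o, g) = 15 - g
A(V) = (-42 + V)*(45 + V)
A(-51) - u(t(p), -51) = (-1890 + (-51)² + 3*(-51)) - (15 - 1*(-51)) = (-1890 + 2601 - 153) - (15 + 51) = 558 - 1*66 = 558 - 66 = 492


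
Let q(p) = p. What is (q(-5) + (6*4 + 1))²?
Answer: 400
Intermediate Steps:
(q(-5) + (6*4 + 1))² = (-5 + (6*4 + 1))² = (-5 + (24 + 1))² = (-5 + 25)² = 20² = 400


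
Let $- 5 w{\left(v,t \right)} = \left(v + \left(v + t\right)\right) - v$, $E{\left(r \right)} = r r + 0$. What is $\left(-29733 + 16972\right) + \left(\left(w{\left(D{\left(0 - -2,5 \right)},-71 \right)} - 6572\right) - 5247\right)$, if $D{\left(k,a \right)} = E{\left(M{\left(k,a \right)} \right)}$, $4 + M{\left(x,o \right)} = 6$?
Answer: $- \frac{122833}{5} \approx -24567.0$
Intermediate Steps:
$M{\left(x,o \right)} = 2$ ($M{\left(x,o \right)} = -4 + 6 = 2$)
$E{\left(r \right)} = r^{2}$ ($E{\left(r \right)} = r^{2} + 0 = r^{2}$)
$D{\left(k,a \right)} = 4$ ($D{\left(k,a \right)} = 2^{2} = 4$)
$w{\left(v,t \right)} = - \frac{t}{5} - \frac{v}{5}$ ($w{\left(v,t \right)} = - \frac{\left(v + \left(v + t\right)\right) - v}{5} = - \frac{\left(v + \left(t + v\right)\right) - v}{5} = - \frac{\left(t + 2 v\right) - v}{5} = - \frac{t + v}{5} = - \frac{t}{5} - \frac{v}{5}$)
$\left(-29733 + 16972\right) + \left(\left(w{\left(D{\left(0 - -2,5 \right)},-71 \right)} - 6572\right) - 5247\right) = \left(-29733 + 16972\right) - \frac{59028}{5} = -12761 + \left(\left(\left(\frac{71}{5} - \frac{4}{5}\right) - 6572\right) - 5247\right) = -12761 + \left(\left(\frac{67}{5} - 6572\right) - 5247\right) = -12761 - \frac{59028}{5} = - \frac{122833}{5}$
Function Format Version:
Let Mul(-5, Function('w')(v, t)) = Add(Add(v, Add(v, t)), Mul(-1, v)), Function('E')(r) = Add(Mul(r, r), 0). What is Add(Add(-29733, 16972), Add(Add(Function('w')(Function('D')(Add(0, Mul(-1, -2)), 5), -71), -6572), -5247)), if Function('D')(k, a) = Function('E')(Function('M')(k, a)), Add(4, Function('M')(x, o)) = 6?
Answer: Rational(-122833, 5) ≈ -24567.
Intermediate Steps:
Function('M')(x, o) = 2 (Function('M')(x, o) = Add(-4, 6) = 2)
Function('E')(r) = Pow(r, 2) (Function('E')(r) = Add(Pow(r, 2), 0) = Pow(r, 2))
Function('D')(k, a) = 4 (Function('D')(k, a) = Pow(2, 2) = 4)
Function('w')(v, t) = Add(Mul(Rational(-1, 5), t), Mul(Rational(-1, 5), v)) (Function('w')(v, t) = Mul(Rational(-1, 5), Add(Add(v, Add(v, t)), Mul(-1, v))) = Mul(Rational(-1, 5), Add(Add(v, Add(t, v)), Mul(-1, v))) = Mul(Rational(-1, 5), Add(Add(t, Mul(2, v)), Mul(-1, v))) = Mul(Rational(-1, 5), Add(t, v)) = Add(Mul(Rational(-1, 5), t), Mul(Rational(-1, 5), v)))
Add(Add(-29733, 16972), Add(Add(Function('w')(Function('D')(Add(0, Mul(-1, -2)), 5), -71), -6572), -5247)) = Add(Add(-29733, 16972), Add(Add(Add(Mul(Rational(-1, 5), -71), Mul(Rational(-1, 5), 4)), -6572), -5247)) = Add(-12761, Add(Add(Add(Rational(71, 5), Rational(-4, 5)), -6572), -5247)) = Add(-12761, Add(Add(Rational(67, 5), -6572), -5247)) = Add(-12761, Add(Rational(-32793, 5), -5247)) = Add(-12761, Rational(-59028, 5)) = Rational(-122833, 5)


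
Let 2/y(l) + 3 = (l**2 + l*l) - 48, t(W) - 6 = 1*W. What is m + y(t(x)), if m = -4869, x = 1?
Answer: -228841/47 ≈ -4869.0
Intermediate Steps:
t(W) = 6 + W (t(W) = 6 + 1*W = 6 + W)
y(l) = 2/(-51 + 2*l**2) (y(l) = 2/(-3 + ((l**2 + l*l) - 48)) = 2/(-3 + ((l**2 + l**2) - 48)) = 2/(-3 + (2*l**2 - 48)) = 2/(-3 + (-48 + 2*l**2)) = 2/(-51 + 2*l**2))
m + y(t(x)) = -4869 + 2/(-51 + 2*(6 + 1)**2) = -4869 + 2/(-51 + 2*7**2) = -4869 + 2/(-51 + 2*49) = -4869 + 2/(-51 + 98) = -4869 + 2/47 = -228841/47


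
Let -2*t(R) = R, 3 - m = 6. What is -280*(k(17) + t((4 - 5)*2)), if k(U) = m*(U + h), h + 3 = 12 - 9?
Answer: 14000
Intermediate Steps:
h = 0 (h = -3 + (12 - 9) = -3 + 3 = 0)
m = -3 (m = 3 - 1*6 = 3 - 6 = -3)
t(R) = -R/2
k(U) = -3*U (k(U) = -3*(U + 0) = -3*U)
-280*(k(17) + t((4 - 5)*2)) = -280*(-3*17 - (4 - 5)*2/2) = -280*(-51 - (-1)*2/2) = -280*(-51 - 1/2*(-2)) = -280*(-51 + 1) = -280*(-50) = 14000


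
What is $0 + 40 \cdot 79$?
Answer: $3160$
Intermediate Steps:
$0 + 40 \cdot 79 = 0 + 3160 = 3160$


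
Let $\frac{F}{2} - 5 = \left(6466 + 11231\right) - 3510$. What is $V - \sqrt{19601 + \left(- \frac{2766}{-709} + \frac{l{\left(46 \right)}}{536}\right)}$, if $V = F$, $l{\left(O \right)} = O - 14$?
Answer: $28384 - \frac{\sqrt{44239280780883}}{47503} \approx 28244.0$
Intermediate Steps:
$l{\left(O \right)} = -14 + O$
$F = 28384$ ($F = 10 + 2 \left(\left(6466 + 11231\right) - 3510\right) = 10 + 2 \left(17697 - 3510\right) = 10 + 2 \cdot 14187 = 10 + 28374 = 28384$)
$V = 28384$
$V - \sqrt{19601 + \left(- \frac{2766}{-709} + \frac{l{\left(46 \right)}}{536}\right)} = 28384 - \sqrt{19601 + \left(- \frac{2766}{-709} + \frac{-14 + 46}{536}\right)} = 28384 - \sqrt{19601 + \left(\left(-2766\right) \left(- \frac{1}{709}\right) + 32 \cdot \frac{1}{536}\right)} = 28384 - \sqrt{19601 + \left(\frac{2766}{709} + \frac{4}{67}\right)} = 28384 - \sqrt{19601 + \frac{188158}{47503}} = 28384 - \sqrt{\frac{931294461}{47503}} = 28384 - \frac{\sqrt{44239280780883}}{47503}$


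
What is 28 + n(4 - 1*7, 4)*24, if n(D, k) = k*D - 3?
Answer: -332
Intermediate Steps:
n(D, k) = -3 + D*k (n(D, k) = D*k - 3 = -3 + D*k)
28 + n(4 - 1*7, 4)*24 = 28 + (-3 + (4 - 1*7)*4)*24 = 28 + (-3 + (4 - 7)*4)*24 = 28 + (-3 - 3*4)*24 = 28 + (-3 - 12)*24 = 28 - 15*24 = 28 - 360 = -332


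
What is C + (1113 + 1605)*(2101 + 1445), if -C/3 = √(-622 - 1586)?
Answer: 9638028 - 12*I*√138 ≈ 9.638e+6 - 140.97*I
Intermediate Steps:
C = -12*I*√138 (C = -3*√(-622 - 1586) = -12*I*√138 ≈ -140.97*I)
C + (1113 + 1605)*(2101 + 1445) = -12*I*√138 + (1113 + 1605)*(2101 + 1445) = -12*I*√138 + 2718*3546 = -12*I*√138 + 9638028 = 9638028 - 12*I*√138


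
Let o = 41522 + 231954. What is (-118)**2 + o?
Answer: 287400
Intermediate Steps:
o = 273476
(-118)**2 + o = (-118)**2 + 273476 = 13924 + 273476 = 287400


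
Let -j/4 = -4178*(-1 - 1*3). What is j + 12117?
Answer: -54731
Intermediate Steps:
j = -66848 (j = -(-16712)*(-1 - 1*3) = -(-16712)*(-1 - 3) = -(-16712)*(-4) = -4*16712 = -66848)
j + 12117 = -66848 + 12117 = -54731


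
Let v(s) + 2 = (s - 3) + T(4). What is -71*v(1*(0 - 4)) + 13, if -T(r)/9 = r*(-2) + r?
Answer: -1904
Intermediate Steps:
T(r) = 9*r (T(r) = -9*(r*(-2) + r) = -9*(-2*r + r) = -(-9)*r = 9*r)
v(s) = 31 + s (v(s) = -2 + ((s - 3) + 9*4) = -2 + ((-3 + s) + 36) = -2 + (33 + s) = 31 + s)
-71*v(1*(0 - 4)) + 13 = -71*(31 + 1*(0 - 4)) + 13 = -71*(31 + 1*(-4)) + 13 = -71*(31 - 4) + 13 = -71*27 + 13 = -1917 + 13 = -1904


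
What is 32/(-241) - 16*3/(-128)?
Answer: 467/1928 ≈ 0.24222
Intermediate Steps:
32/(-241) - 16*3/(-128) = 32*(-1/241) - 48*(-1/128) = -32/241 + 3/8 = 467/1928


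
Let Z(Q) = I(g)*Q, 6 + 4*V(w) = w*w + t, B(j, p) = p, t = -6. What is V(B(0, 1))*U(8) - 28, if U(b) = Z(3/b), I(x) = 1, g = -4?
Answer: -929/32 ≈ -29.031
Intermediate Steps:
V(w) = -3 + w²/4 (V(w) = -3/2 + (w*w - 6)/4 = -3/2 + (w² - 6)/4 = -3/2 + (-6 + w²)/4 = -3/2 + (-3/2 + w²/4) = -3 + w²/4)
Z(Q) = Q (Z(Q) = 1*Q = Q)
U(b) = 3/b
V(B(0, 1))*U(8) - 28 = (-3 + (¼)*1²)*(3/8) - 28 = (-3 + (¼)*1)*(3*(⅛)) - 28 = (-3 + ¼)*(3/8) - 28 = -11/4*3/8 - 28 = -33/32 - 28 = -929/32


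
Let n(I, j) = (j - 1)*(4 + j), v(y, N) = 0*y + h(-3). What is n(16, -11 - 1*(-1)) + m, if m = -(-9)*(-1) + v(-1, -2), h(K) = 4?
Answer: 61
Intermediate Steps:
v(y, N) = 4 (v(y, N) = 0*y + 4 = 0 + 4 = 4)
n(I, j) = (-1 + j)*(4 + j)
m = -5 (m = -(-9)*(-1) + 4 = -9*1 + 4 = -9 + 4 = -5)
n(16, -11 - 1*(-1)) + m = (-4 + (-11 - 1*(-1))² + 3*(-11 - 1*(-1))) - 5 = (-4 + (-11 + 1)² + 3*(-11 + 1)) - 5 = (-4 + (-10)² + 3*(-10)) - 5 = (-4 + 100 - 30) - 5 = 66 - 5 = 61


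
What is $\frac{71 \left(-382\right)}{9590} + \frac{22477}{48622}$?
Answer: $- \frac{78797961}{33306070} \approx -2.3659$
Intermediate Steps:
$\frac{71 \left(-382\right)}{9590} + \frac{22477}{48622} = \left(-27122\right) \frac{1}{9590} + 22477 \cdot \frac{1}{48622} = - \frac{13561}{4795} + \frac{3211}{6946} = - \frac{78797961}{33306070}$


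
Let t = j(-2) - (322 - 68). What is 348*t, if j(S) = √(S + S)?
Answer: -88392 + 696*I ≈ -88392.0 + 696.0*I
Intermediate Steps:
j(S) = √2*√S (j(S) = √(2*S) = √2*√S)
t = -254 + 2*I (t = √2*√(-2) - (322 - 68) = √2*(I*√2) - 1*254 = 2*I - 254 = -254 + 2*I ≈ -254.0 + 2.0*I)
348*t = 348*(-254 + 2*I) = -88392 + 696*I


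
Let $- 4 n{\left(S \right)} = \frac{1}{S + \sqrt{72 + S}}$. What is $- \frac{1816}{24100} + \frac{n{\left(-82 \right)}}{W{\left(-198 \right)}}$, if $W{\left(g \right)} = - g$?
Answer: $- \frac{1210418431}{16066650600} + \frac{i \sqrt{10}}{5333328} \approx -0.075337 + 5.9293 \cdot 10^{-7} i$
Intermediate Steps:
$n{\left(S \right)} = - \frac{1}{4 \left(S + \sqrt{72 + S}\right)}$
$- \frac{1816}{24100} + \frac{n{\left(-82 \right)}}{W{\left(-198 \right)}} = - \frac{1816}{24100} + \frac{\left(-1\right) \frac{1}{4 \left(-82\right) + 4 \sqrt{72 - 82}}}{\left(-1\right) \left(-198\right)} = \left(-1816\right) \frac{1}{24100} + \frac{\left(-1\right) \frac{1}{-328 + 4 \sqrt{-10}}}{198} = - \frac{454}{6025} + - \frac{1}{-328 + 4 i \sqrt{10}} \cdot \frac{1}{198} = - \frac{454}{6025} - \frac{1}{198 \left(-328 + 4 i \sqrt{10}\right)}$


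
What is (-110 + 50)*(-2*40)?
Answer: 4800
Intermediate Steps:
(-110 + 50)*(-2*40) = -60*(-80) = 4800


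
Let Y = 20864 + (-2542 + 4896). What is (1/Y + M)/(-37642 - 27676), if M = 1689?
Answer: -39215203/1516553324 ≈ -0.025858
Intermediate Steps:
Y = 23218 (Y = 20864 + 2354 = 23218)
(1/Y + M)/(-37642 - 27676) = (1/23218 + 1689)/(-37642 - 27676) = (1/23218 + 1689)/(-65318) = (39215203/23218)*(-1/65318) = -39215203/1516553324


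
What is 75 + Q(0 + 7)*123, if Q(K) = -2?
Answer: -171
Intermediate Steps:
75 + Q(0 + 7)*123 = 75 - 2*123 = 75 - 246 = -171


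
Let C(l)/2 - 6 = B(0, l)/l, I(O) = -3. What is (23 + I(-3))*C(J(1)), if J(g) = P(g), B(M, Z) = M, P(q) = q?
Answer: 240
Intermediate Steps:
J(g) = g
C(l) = 12 (C(l) = 12 + 2*(0/l) = 12 + 2*0 = 12 + 0 = 12)
(23 + I(-3))*C(J(1)) = (23 - 3)*12 = 20*12 = 240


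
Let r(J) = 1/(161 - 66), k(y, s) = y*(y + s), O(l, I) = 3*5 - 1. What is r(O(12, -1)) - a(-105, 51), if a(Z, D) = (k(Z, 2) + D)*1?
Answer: -1032269/95 ≈ -10866.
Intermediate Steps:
O(l, I) = 14 (O(l, I) = 15 - 1 = 14)
k(y, s) = y*(s + y)
r(J) = 1/95
a(Z, D) = D + Z*(2 + Z) (a(Z, D) = (Z*(2 + Z) + D)*1 = (D + Z*(2 + Z))*1 = D + Z*(2 + Z))
r(O(12, -1)) - a(-105, 51) = 1/95 - (51 - 105*(2 - 105)) = 1/95 - (51 - 105*(-103)) = 1/95 - (51 + 10815) = 1/95 - 1*10866 = 1/95 - 10866 = -1032269/95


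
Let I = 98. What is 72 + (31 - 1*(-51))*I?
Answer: 8108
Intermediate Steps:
72 + (31 - 1*(-51))*I = 72 + (31 - 1*(-51))*98 = 72 + (31 + 51)*98 = 72 + 82*98 = 72 + 8036 = 8108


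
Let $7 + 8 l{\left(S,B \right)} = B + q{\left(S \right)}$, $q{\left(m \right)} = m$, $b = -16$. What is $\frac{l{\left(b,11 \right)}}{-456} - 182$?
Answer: $- \frac{55327}{304} \approx -182.0$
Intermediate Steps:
$l{\left(S,B \right)} = - \frac{7}{8} + \frac{B}{8} + \frac{S}{8}$ ($l{\left(S,B \right)} = - \frac{7}{8} + \frac{B + S}{8} = - \frac{7}{8} + \left(\frac{B}{8} + \frac{S}{8}\right) = - \frac{7}{8} + \frac{B}{8} + \frac{S}{8}$)
$\frac{l{\left(b,11 \right)}}{-456} - 182 = \frac{- \frac{7}{8} + \frac{1}{8} \cdot 11 + \frac{1}{8} \left(-16\right)}{-456} - 182 = - \frac{- \frac{7}{8} + \frac{11}{8} - 2}{456} - 182 = \left(- \frac{1}{456}\right) \left(- \frac{3}{2}\right) - 182 = \frac{1}{304} - 182 = - \frac{55327}{304}$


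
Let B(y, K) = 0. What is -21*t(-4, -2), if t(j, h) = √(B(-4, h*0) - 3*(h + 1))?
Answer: -21*√3 ≈ -36.373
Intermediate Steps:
t(j, h) = √(-3 - 3*h) (t(j, h) = √(0 - 3*(h + 1)) = √(0 - 3*(1 + h)) = √(0 + (-3 - 3*h)) = √(-3 - 3*h))
-21*t(-4, -2) = -21*√(-3 - 3*(-2)) = -21*√(-3 + 6) = -21*√3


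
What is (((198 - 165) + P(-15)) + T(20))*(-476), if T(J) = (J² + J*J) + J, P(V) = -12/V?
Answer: -2032044/5 ≈ -4.0641e+5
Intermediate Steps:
T(J) = J + 2*J² (T(J) = (J² + J²) + J = 2*J² + J = J + 2*J²)
(((198 - 165) + P(-15)) + T(20))*(-476) = (((198 - 165) - 12/(-15)) + 20*(1 + 2*20))*(-476) = ((33 - 12*(-1/15)) + 20*(1 + 40))*(-476) = ((33 + ⅘) + 20*41)*(-476) = (169/5 + 820)*(-476) = (4269/5)*(-476) = -2032044/5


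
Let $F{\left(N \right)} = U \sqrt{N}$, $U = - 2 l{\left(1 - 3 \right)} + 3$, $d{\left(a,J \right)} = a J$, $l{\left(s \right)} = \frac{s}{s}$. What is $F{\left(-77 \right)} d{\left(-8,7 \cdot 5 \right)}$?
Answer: $- 280 i \sqrt{77} \approx - 2457.0 i$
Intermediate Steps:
$l{\left(s \right)} = 1$
$d{\left(a,J \right)} = J a$
$U = 1$ ($U = \left(-2\right) 1 + 3 = -2 + 3 = 1$)
$F{\left(N \right)} = \sqrt{N}$ ($F{\left(N \right)} = 1 \sqrt{N} = \sqrt{N}$)
$F{\left(-77 \right)} d{\left(-8,7 \cdot 5 \right)} = \sqrt{-77} \cdot 7 \cdot 5 \left(-8\right) = i \sqrt{77} \cdot 35 \left(-8\right) = i \sqrt{77} \left(-280\right) = - 280 i \sqrt{77}$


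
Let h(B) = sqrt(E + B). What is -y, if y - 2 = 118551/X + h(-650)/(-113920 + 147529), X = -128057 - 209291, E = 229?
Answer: -556145/337348 - I*sqrt(421)/33609 ≈ -1.6486 - 0.0006105*I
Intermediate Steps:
X = -337348
h(B) = sqrt(229 + B)
y = 556145/337348 + I*sqrt(421)/33609 (y = 2 + (118551/(-337348) + sqrt(229 - 650)/(-113920 + 147529)) = 2 + (118551*(-1/337348) + sqrt(-421)/33609) = 2 + (-118551/337348 + (I*sqrt(421))*(1/33609)) = 2 + (-118551/337348 + I*sqrt(421)/33609) = 556145/337348 + I*sqrt(421)/33609 ≈ 1.6486 + 0.0006105*I)
-y = -(556145/337348 + I*sqrt(421)/33609) = -556145/337348 - I*sqrt(421)/33609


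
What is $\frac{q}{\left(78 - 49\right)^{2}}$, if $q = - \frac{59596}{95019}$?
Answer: $- \frac{59596}{79910979} \approx -0.00074578$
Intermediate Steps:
$q = - \frac{59596}{95019}$ ($q = \left(-59596\right) \frac{1}{95019} = - \frac{59596}{95019} \approx -0.6272$)
$\frac{q}{\left(78 - 49\right)^{2}} = - \frac{59596}{95019 \left(78 - 49\right)^{2}} = - \frac{59596}{95019 \cdot 29^{2}} = - \frac{59596}{95019 \cdot 841} = \left(- \frac{59596}{95019}\right) \frac{1}{841} = - \frac{59596}{79910979}$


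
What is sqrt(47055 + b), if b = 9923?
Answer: sqrt(56978) ≈ 238.70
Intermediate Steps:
sqrt(47055 + b) = sqrt(47055 + 9923) = sqrt(56978)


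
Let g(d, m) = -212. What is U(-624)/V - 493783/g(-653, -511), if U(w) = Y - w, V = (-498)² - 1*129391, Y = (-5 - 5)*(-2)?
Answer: 58569219507/25145956 ≈ 2329.2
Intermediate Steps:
Y = 20 (Y = -10*(-2) = 20)
V = 118613 (V = 248004 - 129391 = 118613)
U(w) = 20 - w
U(-624)/V - 493783/g(-653, -511) = (20 - 1*(-624))/118613 - 493783/(-212) = (20 + 624)*(1/118613) - 493783*(-1/212) = 644*(1/118613) + 493783/212 = 644/118613 + 493783/212 = 58569219507/25145956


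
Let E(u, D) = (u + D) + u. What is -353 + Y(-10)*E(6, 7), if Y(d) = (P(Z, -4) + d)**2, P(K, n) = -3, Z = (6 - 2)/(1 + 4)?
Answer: 2858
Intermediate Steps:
Z = 4/5 ≈ 0.80000
E(u, D) = D + 2*u (E(u, D) = (D + u) + u = D + 2*u)
Y(d) = (-3 + d)**2
-353 + Y(-10)*E(6, 7) = -353 + (-3 - 10)**2*(7 + 2*6) = -353 + (-13)**2*(7 + 12) = -353 + 169*19 = -353 + 3211 = 2858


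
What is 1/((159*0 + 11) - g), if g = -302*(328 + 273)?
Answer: 1/181513 ≈ 5.5092e-6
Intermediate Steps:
g = -181502 (g = -302*601 = -181502)
1/((159*0 + 11) - g) = 1/((159*0 + 11) - 1*(-181502)) = 1/((0 + 11) + 181502) = 1/(11 + 181502) = 1/181513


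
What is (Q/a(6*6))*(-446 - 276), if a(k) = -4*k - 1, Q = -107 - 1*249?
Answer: -257032/145 ≈ -1772.6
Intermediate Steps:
Q = -356 (Q = -107 - 249 = -356)
a(k) = -1 - 4*k
(Q/a(6*6))*(-446 - 276) = (-356/(-1 - 24*6))*(-446 - 276) = -356/(-1 - 4*36)*(-722) = -356/(-1 - 144)*(-722) = -356/(-145)*(-722) = -356*(-1/145)*(-722) = (356/145)*(-722) = -257032/145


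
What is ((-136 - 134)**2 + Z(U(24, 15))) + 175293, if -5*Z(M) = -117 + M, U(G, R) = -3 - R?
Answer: 248220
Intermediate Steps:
Z(M) = 117/5 - M/5 (Z(M) = -(-117 + M)/5 = 117/5 - M/5)
((-136 - 134)**2 + Z(U(24, 15))) + 175293 = ((-136 - 134)**2 + (117/5 - (-3 - 1*15)/5)) + 175293 = ((-270)**2 + (117/5 - (-3 - 15)/5)) + 175293 = (72900 + (117/5 - 1/5*(-18))) + 175293 = (72900 + (117/5 + 18/5)) + 175293 = (72900 + 27) + 175293 = 72927 + 175293 = 248220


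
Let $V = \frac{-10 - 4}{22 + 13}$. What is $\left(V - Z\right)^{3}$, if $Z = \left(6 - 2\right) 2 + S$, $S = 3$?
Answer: $- \frac{185193}{125} \approx -1481.5$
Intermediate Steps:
$V = - \frac{2}{5}$ ($V = - \frac{14}{35} = \left(-14\right) \frac{1}{35} = - \frac{2}{5} \approx -0.4$)
$Z = 11$ ($Z = \left(6 - 2\right) 2 + 3 = 4 \cdot 2 + 3 = 8 + 3 = 11$)
$\left(V - Z\right)^{3} = \left(- \frac{2}{5} - 11\right)^{3} = \left(- \frac{57}{5}\right)^{3} = - \frac{185193}{125}$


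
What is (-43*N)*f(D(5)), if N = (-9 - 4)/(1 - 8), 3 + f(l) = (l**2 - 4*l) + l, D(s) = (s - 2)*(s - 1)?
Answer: -8385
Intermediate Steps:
D(s) = (-1 + s)*(-2 + s) (D(s) = (-2 + s)*(-1 + s) = (-1 + s)*(-2 + s))
f(l) = -3 + l**2 - 3*l (f(l) = -3 + ((l**2 - 4*l) + l) = -3 + (l**2 - 3*l) = -3 + l**2 - 3*l)
N = 13/7 (N = -13/(-7) = -13*(-1/7) = 13/7 ≈ 1.8571)
(-43*N)*f(D(5)) = (-43*13/7)*(-3 + (2 + 5**2 - 3*5)**2 - 3*(2 + 5**2 - 3*5)) = -559*(-3 + (2 + 25 - 15)**2 - 3*(2 + 25 - 15))/7 = -559*(-3 + 12**2 - 3*12)/7 = -559*(-3 + 144 - 36)/7 = -559/7*105 = -8385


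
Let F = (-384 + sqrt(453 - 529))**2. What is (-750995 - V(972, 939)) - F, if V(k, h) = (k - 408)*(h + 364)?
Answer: -1633267 + 1536*I*sqrt(19) ≈ -1.6333e+6 + 6695.3*I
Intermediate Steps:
V(k, h) = (-408 + k)*(364 + h)
F = (-384 + 2*I*sqrt(19))**2 (F = (-384 + sqrt(-76))**2 = (-384 + 2*I*sqrt(19))**2 ≈ 1.4738e+5 - 6695.3*I)
(-750995 - V(972, 939)) - F = (-750995 - (-148512 - 408*939 + 364*972 + 939*972)) - (147380 - 1536*I*sqrt(19)) = (-750995 - (-148512 - 383112 + 353808 + 912708)) + (-147380 + 1536*I*sqrt(19)) = (-750995 - 1*734892) + (-147380 + 1536*I*sqrt(19)) = (-750995 - 734892) + (-147380 + 1536*I*sqrt(19)) = -1485887 + (-147380 + 1536*I*sqrt(19)) = -1633267 + 1536*I*sqrt(19)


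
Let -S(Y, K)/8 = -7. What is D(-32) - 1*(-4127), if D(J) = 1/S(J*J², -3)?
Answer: 231113/56 ≈ 4127.0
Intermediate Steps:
S(Y, K) = 56 (S(Y, K) = -8*(-7) = 56)
D(J) = 1/56
D(-32) - 1*(-4127) = 1/56 - 1*(-4127) = 1/56 + 4127 = 231113/56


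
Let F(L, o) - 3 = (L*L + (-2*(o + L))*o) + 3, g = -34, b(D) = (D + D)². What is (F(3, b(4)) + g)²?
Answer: 73874025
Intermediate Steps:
b(D) = 4*D² (b(D) = (2*D)² = 4*D²)
F(L, o) = 6 + L² + o*(-2*L - 2*o) (F(L, o) = 3 + ((L*L + (-2*(o + L))*o) + 3) = 3 + ((L² + (-2*(L + o))*o) + 3) = 3 + ((L² + (-2*L - 2*o)*o) + 3) = 3 + ((L² + o*(-2*L - 2*o)) + 3) = 3 + (3 + L² + o*(-2*L - 2*o)) = 6 + L² + o*(-2*L - 2*o))
(F(3, b(4)) + g)² = ((6 + 3² - 2*(4*4²)² - 2*3*4*4²) - 34)² = ((6 + 9 - 2*(4*16)² - 2*3*4*16) - 34)² = ((6 + 9 - 2*64² - 2*3*64) - 34)² = ((6 + 9 - 2*4096 - 384) - 34)² = ((6 + 9 - 8192 - 384) - 34)² = (-8561 - 34)² = (-8595)² = 73874025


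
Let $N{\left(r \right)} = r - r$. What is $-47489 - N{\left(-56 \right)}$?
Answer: $-47489$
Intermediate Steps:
$N{\left(r \right)} = 0$
$-47489 - N{\left(-56 \right)} = -47489 - 0 = -47489 + 0 = -47489$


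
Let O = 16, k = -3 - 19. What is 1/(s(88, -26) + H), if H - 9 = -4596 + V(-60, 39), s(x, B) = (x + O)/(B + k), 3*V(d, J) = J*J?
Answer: -6/24493 ≈ -0.00024497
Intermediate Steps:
k = -22
V(d, J) = J²/3 (V(d, J) = (J*J)/3 = J²/3)
s(x, B) = (16 + x)/(-22 + B) (s(x, B) = (x + 16)/(B - 22) = (16 + x)/(-22 + B))
H = -4080 (H = 9 + (-4596 + (⅓)*39²) = 9 + (-4596 + (⅓)*1521) = 9 + (-4596 + 507) = 9 - 4089 = -4080)
1/(s(88, -26) + H) = 1/((16 + 88)/(-22 - 26) - 4080) = 1/(104/(-48) - 4080) = 1/(-1/48*104 - 4080) = 1/(-13/6 - 4080) = 1/(-24493/6) = -6/24493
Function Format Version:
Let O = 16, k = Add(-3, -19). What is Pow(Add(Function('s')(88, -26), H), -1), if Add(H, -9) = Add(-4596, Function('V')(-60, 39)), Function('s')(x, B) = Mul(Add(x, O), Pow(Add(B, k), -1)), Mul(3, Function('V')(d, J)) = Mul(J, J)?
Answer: Rational(-6, 24493) ≈ -0.00024497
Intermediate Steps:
k = -22
Function('V')(d, J) = Mul(Rational(1, 3), Pow(J, 2)) (Function('V')(d, J) = Mul(Rational(1, 3), Mul(J, J)) = Mul(Rational(1, 3), Pow(J, 2)))
Function('s')(x, B) = Mul(Pow(Add(-22, B), -1), Add(16, x)) (Function('s')(x, B) = Mul(Add(x, 16), Pow(Add(B, -22), -1)) = Mul(Add(16, x), Pow(Add(-22, B), -1)) = Mul(Pow(Add(-22, B), -1), Add(16, x)))
H = -4080 (H = Add(9, Add(-4596, Mul(Rational(1, 3), Pow(39, 2)))) = Add(9, Add(-4596, Mul(Rational(1, 3), 1521))) = Add(9, Add(-4596, 507)) = Add(9, -4089) = -4080)
Pow(Add(Function('s')(88, -26), H), -1) = Pow(Add(Mul(Pow(Add(-22, -26), -1), Add(16, 88)), -4080), -1) = Pow(Add(Mul(Pow(-48, -1), 104), -4080), -1) = Pow(Add(Mul(Rational(-1, 48), 104), -4080), -1) = Pow(Add(Rational(-13, 6), -4080), -1) = Pow(Rational(-24493, 6), -1) = Rational(-6, 24493)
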